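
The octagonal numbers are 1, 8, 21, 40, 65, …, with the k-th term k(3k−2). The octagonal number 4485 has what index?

Set n(3n−2) = 4485, giving 3n² − 2n − 4485 = 0.
So n = (2 + 232) / 6 = 234/6 = 39.
Check: 39·(3·39 − 2) = 4485. ✓

39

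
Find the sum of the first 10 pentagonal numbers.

Σ i(3i−1)/2 = (3Σi² − Σi) / 2 over i = 1..10.
Σi = 55 and Σi² = 385.
(3·385 − 1·55) / 2 = 1100/2 = 550.

550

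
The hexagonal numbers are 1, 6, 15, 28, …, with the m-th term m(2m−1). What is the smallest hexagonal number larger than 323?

Solve n(2n−1) > 323 for integer n.
The largest n with value ≤ 323 is 12 (since 276 ≤ 323 < 325), so the first above is n = 13, value 325.

325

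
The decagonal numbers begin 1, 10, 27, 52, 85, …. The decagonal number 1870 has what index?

Set n(4n−3) = 1870, giving 4n² − 3n − 1870 = 0.
The discriminant is 9 + 16·1870 = 29929, and √29929 = 173.
So n = (3 + 173) / 8 = 176/8 = 22.

22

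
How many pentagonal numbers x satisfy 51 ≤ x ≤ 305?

9

The n-th pentagonal number is n(3n−1)/2.
Smallest index with value ≥ 51: n = 6 (giving 51).
Largest index with value ≤ 305: n = 14 (giving 287).
Indices 6 through 14: 9 terms.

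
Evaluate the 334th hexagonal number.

222778

334·(2·334 − 1) = 334·667 = 222778.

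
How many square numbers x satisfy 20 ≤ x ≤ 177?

9

The n-th square number is n².
Smallest index with value ≥ 20: n = 5 (giving 25).
Largest index with value ≤ 177: n = 13 (giving 169).
Indices 5 through 13: 9 terms.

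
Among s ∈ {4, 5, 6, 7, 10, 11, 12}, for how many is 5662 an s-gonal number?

s = 4: P(4, 75) = 5625 and P(4, 76) = 5776; 5662 is not s-gonal.
s = 5: P(5, 61) = 5551 and P(5, 62) = 5735; 5662 is not s-gonal.
s = 6: P(6, 53) = 5565 and P(6, 54) = 5778; 5662 is not s-gonal.
s = 7: P(7, 47) = 5452 and P(7, 48) = 5688; 5662 is not s-gonal.
s = 10: P(10, 38) = 5662. ✓
s = 11: P(11, 35) = 5390 and P(11, 36) = 5706; 5662 is not s-gonal.
s = 12: P(12, 34) = 5644 and P(12, 35) = 5985; 5662 is not s-gonal.
Hits: s ∈ {10} → 1.

1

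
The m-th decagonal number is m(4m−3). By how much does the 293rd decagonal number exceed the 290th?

293·(4·293 − 3) = 342517 and 290·(4·290 − 3) = 335530.
Difference: 342517 − 335530 = 6987.

6987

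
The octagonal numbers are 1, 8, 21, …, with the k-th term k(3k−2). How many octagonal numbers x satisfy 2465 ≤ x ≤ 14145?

The n-th octagonal number is n(3n−2).
Smallest index with value ≥ 2465: n = 29 (giving 2465).
Largest index with value ≤ 14145: n = 69 (giving 14145).
Indices 29 through 69: 41 terms.

41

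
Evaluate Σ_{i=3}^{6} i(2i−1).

Σ i(2i−1) = 2Σi² − Σi over i = 3..6.
Σi = 21 − 3 = 18 and Σi² = 91 − 5 = 86.
2·86 − 1·18 = 154.

154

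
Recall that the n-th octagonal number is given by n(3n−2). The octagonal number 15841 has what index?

73

Set n(3n−2) = 15841, giving 3n² − 2n − 15841 = 0.
So n = (2 + 436) / 6 = 438/6 = 73.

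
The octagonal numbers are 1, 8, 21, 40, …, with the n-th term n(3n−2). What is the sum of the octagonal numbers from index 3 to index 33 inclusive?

36456

Σ i(3i−2) = 3Σi² − 2Σi over i = 3..33.
Σi = 561 − 3 = 558 and Σi² = 12529 − 5 = 12524.
3·12524 − 2·558 = 36456.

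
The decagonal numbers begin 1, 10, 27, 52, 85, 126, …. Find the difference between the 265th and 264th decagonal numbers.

2113

Consecutive decagonal numbers differ by 8n − 7: here 8·265 − 7 = 2113.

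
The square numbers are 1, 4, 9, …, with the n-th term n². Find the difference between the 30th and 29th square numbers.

n² − (n−1)² = 2n − 1, so 30² − 29² = 2·30 − 1 = 59.

59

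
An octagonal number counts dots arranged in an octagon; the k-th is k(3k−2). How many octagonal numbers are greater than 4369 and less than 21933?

47

The n-th octagonal number is n(3n−2).
Smallest index with value > 4369: n = 39 (giving 4485).
Largest index with value < 21933: n = 85 (giving 21505).
Indices 39 through 85: 47 terms.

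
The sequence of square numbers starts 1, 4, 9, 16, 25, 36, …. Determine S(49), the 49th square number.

2401

The 49th square number is n² with n = 49.
49² = 2401.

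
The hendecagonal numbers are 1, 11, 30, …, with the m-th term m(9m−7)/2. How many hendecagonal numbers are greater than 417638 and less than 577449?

The n-th hendecagonal number is n(9n−7)/2.
Smallest index with value > 417638: n = 306 (giving 420291).
Largest index with value < 577449: n = 358 (giving 575485).
Indices 306 through 358: 53 terms.

53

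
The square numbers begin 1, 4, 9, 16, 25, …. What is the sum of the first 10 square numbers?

Σ_{i=1}^{10} i² = 10·11·21/6 = 385.

385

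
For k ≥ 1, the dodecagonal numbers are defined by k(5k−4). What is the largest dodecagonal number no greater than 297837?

Solve n(5n−4) ≤ 297837 for integer n.
n = 244 gives 296704 ≤ 297837, while n = 245 gives 299145 > 297837; so the answer is 296704.

296704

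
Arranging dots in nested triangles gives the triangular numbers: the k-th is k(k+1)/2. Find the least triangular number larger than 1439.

Solve n(n+1)/2 > 1439 for integer n.
The largest n with value ≤ 1439 is 53 (since 1431 ≤ 1439 < 1485), so the first above is n = 54, value 1485.

1485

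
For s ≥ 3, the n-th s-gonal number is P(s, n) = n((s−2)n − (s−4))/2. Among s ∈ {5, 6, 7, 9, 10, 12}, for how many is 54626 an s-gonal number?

1

s = 5: P(5, 191) = 54626. ✓
s = 6: P(6, 165) = 54285 and P(6, 166) = 54946; 54626 is not s-gonal.
s = 7: P(7, 148) = 54538 and P(7, 149) = 55279; 54626 is not s-gonal.
s = 9: P(9, 125) = 54375 and P(9, 126) = 55251; 54626 is not s-gonal.
s = 10: P(10, 117) = 54405 and P(10, 118) = 55342; 54626 is not s-gonal.
s = 12: P(12, 104) = 53664 and P(12, 105) = 54705; 54626 is not s-gonal.
Hits: s ∈ {5} → 1.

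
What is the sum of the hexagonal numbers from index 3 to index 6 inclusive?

154

Σ i(2i−1) = 2Σi² − Σi over i = 3..6.
Σi = 21 − 3 = 18 and Σi² = 91 − 5 = 86.
2·86 − 1·18 = 154.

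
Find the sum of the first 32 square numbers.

Σ_{i=1}^{32} i² = 32·33·65/6 = 11440.

11440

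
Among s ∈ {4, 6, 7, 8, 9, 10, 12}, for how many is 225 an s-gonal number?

s = 4: P(4, 15) = 225. ✓
s = 6: P(6, 10) = 190 and P(6, 11) = 231; 225 is not s-gonal.
s = 7: P(7, 9) = 189 and P(7, 10) = 235; 225 is not s-gonal.
s = 8: P(8, 9) = 225. ✓
s = 9: P(9, 8) = 204 and P(9, 9) = 261; 225 is not s-gonal.
s = 10: P(10, 7) = 175 and P(10, 8) = 232; 225 is not s-gonal.
s = 12: P(12, 7) = 217 and P(12, 8) = 288; 225 is not s-gonal.
Hits: s ∈ {4, 8} → 2.

2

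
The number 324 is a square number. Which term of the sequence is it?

We need n² = 324, so n = √324 = 18.
Check: 18² = 324. ✓

18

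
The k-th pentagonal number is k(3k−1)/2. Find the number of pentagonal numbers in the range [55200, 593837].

The n-th pentagonal number is n(3n−1)/2.
Smallest index with value ≥ 55200: n = 192 (giving 55200).
Largest index with value ≤ 593837: n = 629 (giving 593147).
Indices 192 through 629: 438 terms.

438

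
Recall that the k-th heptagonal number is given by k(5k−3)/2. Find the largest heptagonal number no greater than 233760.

233631

Solve n(5n−3)/2 ≤ 233760 for integer n.
n = 306 gives 233631 ≤ 233760, while n = 307 gives 235162 > 233760; so the answer is 233631.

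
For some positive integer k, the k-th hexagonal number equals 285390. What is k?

Set n(2n−1) = 285390, giving 2n² − n − 285390 = 0.
So n = (1 + 1511) / 4 = 1512/4 = 378.

378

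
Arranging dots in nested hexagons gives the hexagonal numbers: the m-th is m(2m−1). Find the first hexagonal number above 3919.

Solve n(2n−1) > 3919 for integer n.
The largest n with value ≤ 3919 is 44 (since 3828 ≤ 3919 < 4005), so the first above is n = 45, value 4005.

4005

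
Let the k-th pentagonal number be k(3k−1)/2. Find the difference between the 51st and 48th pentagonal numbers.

444

51·(3·51 − 1)/2 = 3876 and 48·(3·48 − 1)/2 = 3432.
Difference: 3876 − 3432 = 444.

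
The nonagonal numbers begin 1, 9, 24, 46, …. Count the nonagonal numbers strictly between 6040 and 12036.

The n-th nonagonal number is n(7n−5)/2.
Smallest index with value > 6040: n = 42 (giving 6069).
Largest index with value < 12036: n = 58 (giving 11629).
Indices 42 through 58: 17 terms.

17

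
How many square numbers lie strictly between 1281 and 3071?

20

The n-th square number is n².
Smallest index with value > 1281: n = 36 (giving 1296).
Largest index with value < 3071: n = 55 (giving 3025).
Indices 36 through 55: 20 terms.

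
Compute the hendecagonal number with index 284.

361958

The 284th hendecagonal number is n(9n−7)/2 with n = 284.
284·(9·284 − 7)/2 = 284·2549/2 = 361958.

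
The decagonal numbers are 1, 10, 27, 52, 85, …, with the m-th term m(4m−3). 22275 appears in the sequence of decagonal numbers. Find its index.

75

Set n(4n−3) = 22275, giving 4n² − 3n − 22275 = 0.
So n = (3 + 597) / 8 = 600/8 = 75.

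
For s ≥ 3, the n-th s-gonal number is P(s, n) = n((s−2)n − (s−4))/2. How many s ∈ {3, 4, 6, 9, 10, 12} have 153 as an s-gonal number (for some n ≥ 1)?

2

s = 3: P(3, 17) = 153. ✓
s = 4: P(4, 12) = 144 and P(4, 13) = 169; 153 is not s-gonal.
s = 6: P(6, 9) = 153. ✓
s = 9: P(9, 6) = 111 and P(9, 7) = 154; 153 is not s-gonal.
s = 10: P(10, 6) = 126 and P(10, 7) = 175; 153 is not s-gonal.
s = 12: P(12, 5) = 105 and P(12, 6) = 156; 153 is not s-gonal.
Hits: s ∈ {3, 6} → 2.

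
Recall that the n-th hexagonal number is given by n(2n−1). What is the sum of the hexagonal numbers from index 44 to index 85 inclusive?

Σ i(2i−1) = 2Σi² − Σi over i = 44..85.
Σi = 3655 − 946 = 2709 and Σi² = 208335 − 27434 = 180901.
2·180901 − 1·2709 = 359093.

359093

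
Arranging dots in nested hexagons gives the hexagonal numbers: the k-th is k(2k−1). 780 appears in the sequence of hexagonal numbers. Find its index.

Set n(2n−1) = 780, giving 2n² − n − 780 = 0.
The discriminant is 1 + 8·780 = 6241, and √6241 = 79.
So n = (1 + 79) / 4 = 80/4 = 20.

20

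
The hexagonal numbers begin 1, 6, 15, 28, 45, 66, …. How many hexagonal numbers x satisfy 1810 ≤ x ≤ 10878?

44

The n-th hexagonal number is n(2n−1).
Smallest index with value ≥ 1810: n = 31 (giving 1891).
Largest index with value ≤ 10878: n = 74 (giving 10878).
Indices 31 through 74: 44 terms.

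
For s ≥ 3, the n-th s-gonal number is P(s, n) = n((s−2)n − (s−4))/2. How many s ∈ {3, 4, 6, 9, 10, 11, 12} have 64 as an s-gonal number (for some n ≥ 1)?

2

s = 3: P(3, 10) = 55 and P(3, 11) = 66; 64 is not s-gonal.
s = 4: P(4, 8) = 64. ✓
s = 6: P(6, 5) = 45 and P(6, 6) = 66; 64 is not s-gonal.
s = 9: P(9, 4) = 46 and P(9, 5) = 75; 64 is not s-gonal.
s = 10: P(10, 4) = 52 and P(10, 5) = 85; 64 is not s-gonal.
s = 11: P(11, 4) = 58 and P(11, 5) = 95; 64 is not s-gonal.
s = 12: P(12, 4) = 64. ✓
Hits: s ∈ {4, 12} → 2.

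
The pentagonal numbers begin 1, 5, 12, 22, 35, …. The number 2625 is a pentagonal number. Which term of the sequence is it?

42

Set n(3n−1)/2 = 2625, giving 3n² − n − 5250 = 0.
The discriminant is 1 + 24·2625 = 63001, and √63001 = 251.
So n = (1 + 251) / 6 = 252/6 = 42.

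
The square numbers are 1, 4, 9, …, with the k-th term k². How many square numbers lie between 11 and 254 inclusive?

12

The n-th square number is n².
Smallest index with value ≥ 11: n = 4 (giving 16).
Largest index with value ≤ 254: n = 15 (giving 225).
Indices 4 through 15: 12 terms.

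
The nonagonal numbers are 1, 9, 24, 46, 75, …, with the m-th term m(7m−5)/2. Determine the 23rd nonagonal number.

1794

23·(7·23 − 5)/2 = 23·156/2 = 23·78 = 1794.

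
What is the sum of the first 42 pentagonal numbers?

Σ i(3i−1)/2 = (3Σi² − Σi) / 2 over i = 1..42.
Σi = 903 and Σi² = 25585.
(3·25585 − 1·903) / 2 = 75852/2 = 37926.

37926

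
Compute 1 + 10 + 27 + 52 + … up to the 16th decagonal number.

Σ i(4i−3) = 4Σi² − 3Σi over i = 1..16.
Σi = 136 and Σi² = 1496.
4·1496 − 3·136 = 5576.

5576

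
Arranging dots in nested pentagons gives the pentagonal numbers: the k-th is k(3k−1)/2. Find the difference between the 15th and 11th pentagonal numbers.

154

15·(3·15 − 1)/2 = 330 and 11·(3·11 − 1)/2 = 176.
Difference: 330 − 176 = 154.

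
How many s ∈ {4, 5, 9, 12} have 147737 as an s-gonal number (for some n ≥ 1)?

s = 4: P(4, 384) = 147456 and P(4, 385) = 148225; 147737 is not s-gonal.
s = 5: P(5, 314) = 147737. ✓
s = 9: P(9, 205) = 146575 and P(9, 206) = 148011; 147737 is not s-gonal.
s = 12: P(12, 172) = 147232 and P(12, 173) = 148953; 147737 is not s-gonal.
Hits: s ∈ {5} → 1.

1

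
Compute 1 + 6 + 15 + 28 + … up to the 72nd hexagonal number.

251412

Σ i(2i−1) = 2Σi² − Σi over i = 1..72.
Σi = 2628 and Σi² = 127020.
2·127020 − 1·2628 = 251412.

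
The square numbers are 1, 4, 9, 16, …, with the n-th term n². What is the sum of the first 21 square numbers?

3311

Σ_{i=1}^{21} i² = 21·22·43/6 = 3311.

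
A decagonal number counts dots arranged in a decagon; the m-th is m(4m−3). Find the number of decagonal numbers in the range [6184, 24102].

The n-th decagonal number is n(4n−3).
Smallest index with value ≥ 6184: n = 40 (giving 6280).
Largest index with value ≤ 24102: n = 78 (giving 24102).
Indices 40 through 78: 39 terms.

39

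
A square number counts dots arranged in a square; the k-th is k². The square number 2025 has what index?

We need n² = 2025, so n = √2025 = 45.
Check: 45² = 2025. ✓

45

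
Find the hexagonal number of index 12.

276

The 12th hexagonal number is n(2n−1) with n = 12.
12·(2·12 − 1) = 12·23 = 276.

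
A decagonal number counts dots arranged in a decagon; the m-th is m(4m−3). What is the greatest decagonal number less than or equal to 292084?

Solve n(4n−3) ≤ 292084 for integer n.
n = 270 gives 290790 ≤ 292084, while n = 271 gives 292951 > 292084; so the answer is 290790.

290790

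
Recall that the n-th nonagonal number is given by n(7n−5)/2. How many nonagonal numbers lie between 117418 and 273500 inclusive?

96

The n-th nonagonal number is n(7n−5)/2.
Smallest index with value ≥ 117418: n = 184 (giving 118036).
Largest index with value ≤ 273500: n = 279 (giving 271746).
Indices 184 through 279: 96 terms.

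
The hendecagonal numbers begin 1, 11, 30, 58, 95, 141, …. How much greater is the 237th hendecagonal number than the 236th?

2125

Consecutive hendecagonal numbers differ by 9n − 8: here 9·237 − 8 = 2125.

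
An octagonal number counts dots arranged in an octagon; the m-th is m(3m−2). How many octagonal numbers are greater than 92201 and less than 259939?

119

The n-th octagonal number is n(3n−2).
Smallest index with value > 92201: n = 176 (giving 92576).
Largest index with value < 259939: n = 294 (giving 258720).
Indices 176 through 294: 119 terms.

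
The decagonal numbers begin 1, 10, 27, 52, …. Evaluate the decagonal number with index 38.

The 38th decagonal number is n(4n−3) with n = 38.
38·(4·38 − 3) = 38·149 = 5662.

5662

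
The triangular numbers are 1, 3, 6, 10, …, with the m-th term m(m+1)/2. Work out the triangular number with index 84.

The 84th triangular number is n(n+1)/2 with n = 84.
84·85/2 = 7140/2 = 3570.

3570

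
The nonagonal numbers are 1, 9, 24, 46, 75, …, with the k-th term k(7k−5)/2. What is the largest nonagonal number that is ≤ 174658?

173494

Solve n(7n−5)/2 ≤ 174658 for integer n.
n = 223 gives 173494 ≤ 174658, while n = 224 gives 175056 > 174658; so the answer is 173494.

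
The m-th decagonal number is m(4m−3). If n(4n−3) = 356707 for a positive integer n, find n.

299

Set n(4n−3) = 356707, giving 4n² − 3n − 356707 = 0.
The discriminant is 9 + 16·356707 = 5707321, and √5707321 = 2389.
So n = (3 + 2389) / 8 = 2392/8 = 299.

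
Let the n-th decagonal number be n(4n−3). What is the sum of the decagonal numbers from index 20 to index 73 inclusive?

511983

Σ i(4i−3) = 4Σi² − 3Σi over i = 20..73.
Σi = 2701 − 190 = 2511 and Σi² = 132349 − 2470 = 129879.
4·129879 − 3·2511 = 511983.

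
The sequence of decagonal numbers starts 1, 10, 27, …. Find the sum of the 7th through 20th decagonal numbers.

10549

Σ i(4i−3) = 4Σi² − 3Σi over i = 7..20.
Σi = 210 − 21 = 189 and Σi² = 2870 − 91 = 2779.
4·2779 − 3·189 = 10549.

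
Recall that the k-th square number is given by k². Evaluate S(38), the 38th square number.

1444

38² = 1444.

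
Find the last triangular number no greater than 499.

496

Solve n(n+1)/2 ≤ 499 for integer n.
n = 31 gives 496 ≤ 499, while n = 32 gives 528 > 499; so the answer is 496.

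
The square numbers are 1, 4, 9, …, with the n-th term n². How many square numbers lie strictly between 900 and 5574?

44

The n-th square number is n².
Smallest index with value > 900: n = 31 (giving 961).
Largest index with value < 5574: n = 74 (giving 5476).
Indices 31 through 74: 44 terms.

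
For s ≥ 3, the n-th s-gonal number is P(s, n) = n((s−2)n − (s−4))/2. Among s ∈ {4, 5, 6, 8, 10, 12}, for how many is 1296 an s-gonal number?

s = 4: P(4, 36) = 1296. ✓
s = 5: P(5, 29) = 1247 and P(5, 30) = 1335; 1296 is not s-gonal.
s = 6: P(6, 25) = 1225 and P(6, 26) = 1326; 1296 is not s-gonal.
s = 8: P(8, 21) = 1281 and P(8, 22) = 1408; 1296 is not s-gonal.
s = 10: P(10, 18) = 1242 and P(10, 19) = 1387; 1296 is not s-gonal.
s = 12: P(12, 16) = 1216 and P(12, 17) = 1377; 1296 is not s-gonal.
Hits: s ∈ {4} → 1.

1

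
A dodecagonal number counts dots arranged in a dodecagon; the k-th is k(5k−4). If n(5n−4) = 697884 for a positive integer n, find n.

Set n(5n−4) = 697884, giving 5n² − 4n − 697884 = 0.
The discriminant is 16 + 20·697884 = 13957696, and √13957696 = 3736.
So n = (4 + 3736) / 10 = 3740/10 = 374.

374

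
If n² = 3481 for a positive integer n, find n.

59

We need n² = 3481, so n = √3481 = 59.
Check: 59² = 3481. ✓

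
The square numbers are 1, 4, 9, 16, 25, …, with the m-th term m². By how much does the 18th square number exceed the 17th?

35

n² − (n−1)² = 2n − 1, so 18² − 17² = 2·18 − 1 = 35.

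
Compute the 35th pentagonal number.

1820

35·(3·35 − 1)/2 = 35·104/2 = 35·52 = 1820.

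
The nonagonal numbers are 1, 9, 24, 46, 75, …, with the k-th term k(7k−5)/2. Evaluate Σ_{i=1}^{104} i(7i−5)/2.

Σ i(7i−5)/2 = (7Σi² − 5Σi) / 2 over i = 1..104.
Σi = 5460 and Σi² = 380380.
(7·380380 − 5·5460) / 2 = 2635360/2 = 1317680.

1317680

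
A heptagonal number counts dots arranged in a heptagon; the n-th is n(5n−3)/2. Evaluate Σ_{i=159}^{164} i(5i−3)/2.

Σ i(5i−3)/2 = (5Σi² − 3Σi) / 2 over i = 159..164.
Σi = 13530 − 12561 = 969 and Σi² = 1483790 − 1327279 = 156511.
(5·156511 − 3·969) / 2 = 779648/2 = 389824.

389824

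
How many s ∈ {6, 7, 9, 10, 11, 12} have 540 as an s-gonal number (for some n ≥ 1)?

2

s = 6: P(6, 16) = 496 and P(6, 17) = 561; 540 is not s-gonal.
s = 7: P(7, 15) = 540. ✓
s = 9: P(9, 12) = 474 and P(9, 13) = 559; 540 is not s-gonal.
s = 10: P(10, 12) = 540. ✓
s = 11: P(11, 11) = 506 and P(11, 12) = 606; 540 is not s-gonal.
s = 12: P(12, 10) = 460 and P(12, 11) = 561; 540 is not s-gonal.
Hits: s ∈ {7, 10} → 2.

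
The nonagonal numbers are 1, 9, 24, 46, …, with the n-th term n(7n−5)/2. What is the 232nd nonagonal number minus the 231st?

1618

Consecutive nonagonal numbers differ by 7n − 6: here 7·232 − 6 = 1618.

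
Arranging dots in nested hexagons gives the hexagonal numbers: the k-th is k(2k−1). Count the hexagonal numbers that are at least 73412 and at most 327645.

The n-th hexagonal number is n(2n−1).
Smallest index with value ≥ 73412: n = 192 (giving 73536).
Largest index with value ≤ 327645: n = 405 (giving 327645).
Indices 192 through 405: 214 terms.

214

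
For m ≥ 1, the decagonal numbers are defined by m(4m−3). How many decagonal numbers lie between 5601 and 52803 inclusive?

78

The n-th decagonal number is n(4n−3).
Smallest index with value ≥ 5601: n = 38 (giving 5662).
Largest index with value ≤ 52803: n = 115 (giving 52555).
Indices 38 through 115: 78 terms.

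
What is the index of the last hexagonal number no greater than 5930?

54

Solve n(2n−1) ≤ 5930 for integer n.
n = 54 gives 5778 ≤ 5930, while n = 55 gives 5995 > 5930; so the answer is index 54.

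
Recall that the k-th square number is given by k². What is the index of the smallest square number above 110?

Solve n² > 110 for integer n.
The largest n with value ≤ 110 is 10 (since 100 ≤ 110 < 121), so the first above is n = 11, value 121.

11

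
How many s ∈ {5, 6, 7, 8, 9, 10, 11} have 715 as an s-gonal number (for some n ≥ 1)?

s = 5: P(5, 22) = 715. ✓
s = 6: P(6, 19) = 703 and P(6, 20) = 780; 715 is not s-gonal.
s = 7: P(7, 17) = 697 and P(7, 18) = 783; 715 is not s-gonal.
s = 8: P(8, 15) = 645 and P(8, 16) = 736; 715 is not s-gonal.
s = 9: P(9, 14) = 651 and P(9, 15) = 750; 715 is not s-gonal.
s = 10: P(10, 13) = 637 and P(10, 14) = 742; 715 is not s-gonal.
s = 11: P(11, 13) = 715. ✓
Hits: s ∈ {5, 11} → 2.

2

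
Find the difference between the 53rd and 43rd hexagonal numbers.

53·(2·53 − 1) = 5565 and 43·(2·43 − 1) = 3655.
Difference: 5565 − 3655 = 1910.

1910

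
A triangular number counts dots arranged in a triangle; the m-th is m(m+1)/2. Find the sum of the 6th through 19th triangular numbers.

1295

Σ i(i+1)/2 = (Σi² + Σi) / 2 over i = 6..19.
Σi = 190 − 15 = 175 and Σi² = 2470 − 55 = 2415.
(1·2415 + 1·175) / 2 = 2590/2 = 1295.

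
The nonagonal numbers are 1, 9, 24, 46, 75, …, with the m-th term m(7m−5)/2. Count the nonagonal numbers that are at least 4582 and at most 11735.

The n-th nonagonal number is n(7n−5)/2.
Smallest index with value ≥ 4582: n = 37 (giving 4699).
Largest index with value ≤ 11735: n = 58 (giving 11629).
Indices 37 through 58: 22 terms.

22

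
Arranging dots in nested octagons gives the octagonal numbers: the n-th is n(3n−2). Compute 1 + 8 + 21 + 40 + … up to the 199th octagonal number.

Σ i(3i−2) = 3Σi² − 2Σi over i = 1..199.
Σi = 19900 and Σi² = 2646700.
3·2646700 − 2·19900 = 7900300.

7900300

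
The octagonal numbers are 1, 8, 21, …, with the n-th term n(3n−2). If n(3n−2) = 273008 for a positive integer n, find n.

Set n(3n−2) = 273008, giving 3n² − 2n − 273008 = 0.
So n = (2 + 1810) / 6 = 1812/6 = 302.

302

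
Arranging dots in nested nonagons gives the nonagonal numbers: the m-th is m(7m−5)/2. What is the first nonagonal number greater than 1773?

1794

Solve n(7n−5)/2 > 1773 for integer n.
The largest n with value ≤ 1773 is 22 (since 1639 ≤ 1773 < 1794), so the first above is n = 23, value 1794.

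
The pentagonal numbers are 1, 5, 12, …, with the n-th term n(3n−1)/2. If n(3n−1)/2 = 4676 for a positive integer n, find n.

Set n(3n−1)/2 = 4676, giving 3n² − n − 9352 = 0.
The discriminant is 1 + 24·4676 = 112225, and √112225 = 335.
So n = (1 + 335) / 6 = 336/6 = 56.

56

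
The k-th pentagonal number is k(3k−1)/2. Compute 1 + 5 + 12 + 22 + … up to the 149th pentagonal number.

1665075

Σ i(3i−1)/2 = (3Σi² − Σi) / 2 over i = 1..149.
Σi = 11175 and Σi² = 1113775.
(3·1113775 − 1·11175) / 2 = 3330150/2 = 1665075.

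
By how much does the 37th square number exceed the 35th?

144

37² = 1369 and 35² = 1225.
Difference: 1369 − 1225 = 144.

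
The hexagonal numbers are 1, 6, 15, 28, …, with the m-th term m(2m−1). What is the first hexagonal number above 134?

Solve n(2n−1) > 134 for integer n.
The largest n with value ≤ 134 is 8 (since 120 ≤ 134 < 153), so the first above is n = 9, value 153.

153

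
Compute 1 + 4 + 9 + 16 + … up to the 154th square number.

Σ_{i=1}^{154} i² = 154·155·309/6 = 1229305.

1229305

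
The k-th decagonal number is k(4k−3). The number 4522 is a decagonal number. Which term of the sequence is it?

Set n(4n−3) = 4522, giving 4n² − 3n − 4522 = 0.
The discriminant is 9 + 16·4522 = 72361, and √72361 = 269.
So n = (3 + 269) / 8 = 272/8 = 34.

34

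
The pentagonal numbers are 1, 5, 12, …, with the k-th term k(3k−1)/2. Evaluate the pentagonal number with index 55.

4510

The 55th pentagonal number is n(3n−1)/2 with n = 55.
55·(3·55 − 1)/2 = 55·164/2 = 55·82 = 4510.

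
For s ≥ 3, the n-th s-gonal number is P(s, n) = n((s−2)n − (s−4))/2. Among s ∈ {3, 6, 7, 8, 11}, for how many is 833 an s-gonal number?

2

s = 3: P(3, 40) = 820 and P(3, 41) = 861; 833 is not s-gonal.
s = 6: P(6, 20) = 780 and P(6, 21) = 861; 833 is not s-gonal.
s = 7: P(7, 18) = 783 and P(7, 19) = 874; 833 is not s-gonal.
s = 8: P(8, 17) = 833. ✓
s = 11: P(11, 14) = 833. ✓
Hits: s ∈ {8, 11} → 2.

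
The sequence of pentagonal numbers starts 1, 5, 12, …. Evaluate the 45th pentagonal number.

The 45th pentagonal number is n(3n−1)/2 with n = 45.
45·(3·45 − 1)/2 = 45·134/2 = 45·67 = 3015.

3015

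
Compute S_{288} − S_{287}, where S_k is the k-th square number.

575

n² − (n−1)² = 2n − 1, so 288² − 287² = 2·288 − 1 = 575.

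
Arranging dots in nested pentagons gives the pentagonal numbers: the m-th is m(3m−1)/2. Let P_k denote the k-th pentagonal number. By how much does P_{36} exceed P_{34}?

36·(3·36 − 1)/2 = 1926 and 34·(3·34 − 1)/2 = 1717.
Difference: 1926 − 1717 = 209.

209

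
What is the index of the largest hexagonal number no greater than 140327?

Solve n(2n−1) ≤ 140327 for integer n.
n = 265 gives 140185 ≤ 140327, while n = 266 gives 141246 > 140327; so the answer is index 265.

265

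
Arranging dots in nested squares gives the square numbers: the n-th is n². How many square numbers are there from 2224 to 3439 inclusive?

11

The n-th square number is n².
Smallest index with value ≥ 2224: n = 48 (giving 2304).
Largest index with value ≤ 3439: n = 58 (giving 3364).
Indices 48 through 58: 11 terms.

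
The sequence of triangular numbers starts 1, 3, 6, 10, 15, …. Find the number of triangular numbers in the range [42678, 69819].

The n-th triangular number is n(n+1)/2.
Smallest index with value ≥ 42678: n = 292 (giving 42778).
Largest index with value ≤ 69819: n = 373 (giving 69751).
Indices 292 through 373: 82 terms.

82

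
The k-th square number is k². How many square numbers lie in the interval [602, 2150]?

22

The n-th square number is n².
Smallest index with value ≥ 602: n = 25 (giving 625).
Largest index with value ≤ 2150: n = 46 (giving 2116).
Indices 25 through 46: 22 terms.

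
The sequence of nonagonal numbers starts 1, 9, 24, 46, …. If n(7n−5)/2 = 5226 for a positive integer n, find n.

Set n(7n−5)/2 = 5226, giving 7n² − 5n − 10452 = 0.
The discriminant is 25 + 56·5226 = 292681, and √292681 = 541.
So n = (5 + 541) / 14 = 546/14 = 39.

39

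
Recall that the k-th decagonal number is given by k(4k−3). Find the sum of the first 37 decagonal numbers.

68191

Σ i(4i−3) = 4Σi² − 3Σi over i = 1..37.
Σi = 703 and Σi² = 17575.
4·17575 − 3·703 = 68191.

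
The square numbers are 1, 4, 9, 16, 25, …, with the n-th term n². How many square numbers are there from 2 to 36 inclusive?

The n-th square number is n².
Smallest index with value ≥ 2: n = 2 (giving 4).
Largest index with value ≤ 36: n = 6 (giving 36).
Indices 2 through 6: 5 terms.

5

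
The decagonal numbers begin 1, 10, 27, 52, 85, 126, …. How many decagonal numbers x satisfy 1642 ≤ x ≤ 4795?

The n-th decagonal number is n(4n−3).
Smallest index with value ≥ 1642: n = 21 (giving 1701).
Largest index with value ≤ 4795: n = 35 (giving 4795).
Indices 21 through 35: 15 terms.

15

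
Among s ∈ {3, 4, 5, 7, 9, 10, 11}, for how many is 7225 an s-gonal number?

s = 3: P(3, 119) = 7140 and P(3, 120) = 7260; 7225 is not s-gonal.
s = 4: P(4, 85) = 7225. ✓
s = 5: P(5, 69) = 7107 and P(5, 70) = 7315; 7225 is not s-gonal.
s = 7: P(7, 54) = 7209 and P(7, 55) = 7480; 7225 is not s-gonal.
s = 9: P(9, 45) = 6975 and P(9, 46) = 7291; 7225 is not s-gonal.
s = 10: P(10, 42) = 6930 and P(10, 43) = 7267; 7225 is not s-gonal.
s = 11: P(11, 40) = 7060 and P(11, 41) = 7421; 7225 is not s-gonal.
Hits: s ∈ {4} → 1.

1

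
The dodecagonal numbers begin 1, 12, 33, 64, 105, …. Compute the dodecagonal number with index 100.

49600

100·(5·100 − 4) = 100·496 = 49600.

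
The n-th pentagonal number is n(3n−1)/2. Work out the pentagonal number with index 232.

232·(3·232 − 1)/2 = 232·695/2 = 80620.

80620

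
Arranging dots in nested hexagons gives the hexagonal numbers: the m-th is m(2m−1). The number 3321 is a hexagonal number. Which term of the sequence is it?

Set n(2n−1) = 3321, giving 2n² − n − 3321 = 0.
The discriminant is 1 + 8·3321 = 26569, and √26569 = 163.
So n = (1 + 163) / 4 = 164/4 = 41.

41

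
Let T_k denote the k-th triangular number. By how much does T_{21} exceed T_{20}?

21

Consecutive triangular numbers differ by n: T_{21} − T_{20} = 21.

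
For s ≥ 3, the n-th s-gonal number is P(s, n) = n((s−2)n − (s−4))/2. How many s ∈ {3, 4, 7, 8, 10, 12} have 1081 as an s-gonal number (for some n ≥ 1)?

1

s = 3: P(3, 46) = 1081. ✓
s = 4: P(4, 32) = 1024 and P(4, 33) = 1089; 1081 is not s-gonal.
s = 7: P(7, 21) = 1071 and P(7, 22) = 1177; 1081 is not s-gonal.
s = 8: P(8, 19) = 1045 and P(8, 20) = 1160; 1081 is not s-gonal.
s = 10: P(10, 16) = 976 and P(10, 17) = 1105; 1081 is not s-gonal.
s = 12: P(12, 15) = 1065 and P(12, 16) = 1216; 1081 is not s-gonal.
Hits: s ∈ {3} → 1.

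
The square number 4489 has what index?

67

We need n² = 4489, so n = √4489 = 67.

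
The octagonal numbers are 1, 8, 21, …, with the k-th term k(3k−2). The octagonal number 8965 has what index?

Set n(3n−2) = 8965, giving 3n² − 2n − 8965 = 0.
The discriminant is 4 + 12·8965 = 107584, and √107584 = 328.
So n = (2 + 328) / 6 = 330/6 = 55.

55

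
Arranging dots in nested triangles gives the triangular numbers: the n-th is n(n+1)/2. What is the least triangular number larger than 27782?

Solve n(n+1)/2 > 27782 for integer n.
The largest n with value ≤ 27782 is 235 (since 27730 ≤ 27782 < 27966), so the first above is n = 236, value 27966.

27966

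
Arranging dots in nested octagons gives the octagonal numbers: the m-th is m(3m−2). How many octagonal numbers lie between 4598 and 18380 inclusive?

The n-th octagonal number is n(3n−2).
Smallest index with value ≥ 4598: n = 40 (giving 4720).
Largest index with value ≤ 18380: n = 78 (giving 18096).
Indices 40 through 78: 39 terms.

39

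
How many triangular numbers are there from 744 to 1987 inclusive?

24

The n-th triangular number is n(n+1)/2.
Smallest index with value ≥ 744: n = 39 (giving 780).
Largest index with value ≤ 1987: n = 62 (giving 1953).
Indices 39 through 62: 24 terms.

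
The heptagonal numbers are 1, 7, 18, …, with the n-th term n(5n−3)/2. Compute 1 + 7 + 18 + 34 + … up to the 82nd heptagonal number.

Σ i(5i−3)/2 = (5Σi² − 3Σi) / 2 over i = 1..82.
Σi = 3403 and Σi² = 187165.
(5·187165 − 3·3403) / 2 = 925616/2 = 462808.

462808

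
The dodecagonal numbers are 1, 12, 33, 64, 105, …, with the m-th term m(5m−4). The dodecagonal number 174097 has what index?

187

Set n(5n−4) = 174097, giving 5n² − 4n − 174097 = 0.
So n = (4 + 1866) / 10 = 1870/10 = 187.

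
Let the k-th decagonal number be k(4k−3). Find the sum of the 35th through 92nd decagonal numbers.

989451

Σ i(4i−3) = 4Σi² − 3Σi over i = 35..92.
Σi = 4278 − 595 = 3683 and Σi² = 263810 − 13685 = 250125.
4·250125 − 3·3683 = 989451.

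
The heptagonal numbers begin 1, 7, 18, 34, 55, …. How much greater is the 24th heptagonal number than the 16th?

788

24·(5·24 − 3)/2 = 1404 and 16·(5·16 − 3)/2 = 616.
Difference: 1404 − 616 = 788.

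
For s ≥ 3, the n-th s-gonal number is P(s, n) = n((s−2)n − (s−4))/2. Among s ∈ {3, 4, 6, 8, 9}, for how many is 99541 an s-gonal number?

1

s = 3: P(3, 445) = 99235 and P(3, 446) = 99681; 99541 is not s-gonal.
s = 4: P(4, 315) = 99225 and P(4, 316) = 99856; 99541 is not s-gonal.
s = 6: P(6, 223) = 99235 and P(6, 224) = 100128; 99541 is not s-gonal.
s = 8: P(8, 182) = 99008 and P(8, 183) = 100101; 99541 is not s-gonal.
s = 9: P(9, 169) = 99541. ✓
Hits: s ∈ {9} → 1.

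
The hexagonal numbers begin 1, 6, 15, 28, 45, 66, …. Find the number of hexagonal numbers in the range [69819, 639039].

The n-th hexagonal number is n(2n−1).
Smallest index with value ≥ 69819: n = 188 (giving 70500).
Largest index with value ≤ 639039: n = 565 (giving 637885).
Indices 188 through 565: 378 terms.

378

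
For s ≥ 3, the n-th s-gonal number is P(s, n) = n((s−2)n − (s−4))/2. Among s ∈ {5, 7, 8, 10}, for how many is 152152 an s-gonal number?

s = 5: P(5, 318) = 151527 and P(5, 319) = 152482; 152152 is not s-gonal.
s = 7: P(7, 247) = 152152. ✓
s = 8: P(8, 225) = 151425 and P(8, 226) = 152776; 152152 is not s-gonal.
s = 10: P(10, 195) = 151515 and P(10, 196) = 153076; 152152 is not s-gonal.
Hits: s ∈ {7} → 1.

1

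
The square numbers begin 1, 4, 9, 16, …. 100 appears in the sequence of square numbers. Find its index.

We need n² = 100, so n = √100 = 10.

10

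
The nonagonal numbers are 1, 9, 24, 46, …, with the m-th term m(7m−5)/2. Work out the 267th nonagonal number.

The 267th nonagonal number is n(7n−5)/2 with n = 267.
267·(7·267 − 5)/2 = 267·1864/2 = 267·932 = 248844.

248844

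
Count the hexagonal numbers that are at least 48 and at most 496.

11

The n-th hexagonal number is n(2n−1).
Smallest index with value ≥ 48: n = 6 (giving 66).
Largest index with value ≤ 496: n = 16 (giving 496).
Indices 6 through 16: 11 terms.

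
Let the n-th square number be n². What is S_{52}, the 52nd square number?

2704

52² = 2704.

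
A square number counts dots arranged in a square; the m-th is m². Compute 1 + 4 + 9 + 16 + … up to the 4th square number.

30

Σ_{i=1}^{4} i² = 4·5·9/6 = 30.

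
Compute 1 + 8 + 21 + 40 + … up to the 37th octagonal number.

Σ i(3i−2) = 3Σi² − 2Σi over i = 1..37.
Σi = 703 and Σi² = 17575.
3·17575 − 2·703 = 51319.

51319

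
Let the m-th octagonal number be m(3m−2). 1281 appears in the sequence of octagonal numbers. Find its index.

Set n(3n−2) = 1281, giving 3n² − 2n − 1281 = 0.
The discriminant is 4 + 12·1281 = 15376, and √15376 = 124.
So n = (2 + 124) / 6 = 126/6 = 21.
Check: 21·(3·21 − 2) = 1281. ✓

21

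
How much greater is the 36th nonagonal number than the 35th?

Consecutive nonagonal numbers differ by 7n − 6: here 7·36 − 6 = 246.

246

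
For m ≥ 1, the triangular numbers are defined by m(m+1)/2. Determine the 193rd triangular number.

The 193rd triangular number is n(n+1)/2 with n = 193.
193·194/2 = 37442/2 = 18721.

18721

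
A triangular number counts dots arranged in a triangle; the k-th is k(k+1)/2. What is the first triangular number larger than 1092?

Solve n(n+1)/2 > 1092 for integer n.
The largest n with value ≤ 1092 is 46 (since 1081 ≤ 1092 < 1128), so the first above is n = 47, value 1128.

1128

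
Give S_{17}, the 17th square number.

17² = 289.

289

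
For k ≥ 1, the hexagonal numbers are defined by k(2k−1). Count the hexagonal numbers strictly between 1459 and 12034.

The n-th hexagonal number is n(2n−1).
Smallest index with value > 1459: n = 28 (giving 1540).
Largest index with value < 12034: n = 77 (giving 11781).
Indices 28 through 77: 50 terms.

50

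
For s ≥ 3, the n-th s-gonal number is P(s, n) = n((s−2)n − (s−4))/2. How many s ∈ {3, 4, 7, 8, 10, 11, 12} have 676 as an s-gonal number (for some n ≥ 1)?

s = 3: P(3, 36) = 666 and P(3, 37) = 703; 676 is not s-gonal.
s = 4: P(4, 26) = 676. ✓
s = 7: P(7, 16) = 616 and P(7, 17) = 697; 676 is not s-gonal.
s = 8: P(8, 15) = 645 and P(8, 16) = 736; 676 is not s-gonal.
s = 10: P(10, 13) = 637 and P(10, 14) = 742; 676 is not s-gonal.
s = 11: P(11, 12) = 606 and P(11, 13) = 715; 676 is not s-gonal.
s = 12: P(12, 12) = 672 and P(12, 13) = 793; 676 is not s-gonal.
Hits: s ∈ {4} → 1.

1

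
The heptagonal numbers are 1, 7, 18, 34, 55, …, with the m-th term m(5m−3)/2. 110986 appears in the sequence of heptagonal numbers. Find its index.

Set n(5n−3)/2 = 110986, giving 5n² − 3n − 221972 = 0.
The discriminant is 9 + 40·110986 = 4439449, and √4439449 = 2107.
So n = (3 + 2107) / 10 = 2110/10 = 211.

211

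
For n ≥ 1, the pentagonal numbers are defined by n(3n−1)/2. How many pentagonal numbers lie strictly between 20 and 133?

6

The n-th pentagonal number is n(3n−1)/2.
Smallest index with value > 20: n = 4 (giving 22).
Largest index with value < 133: n = 9 (giving 117).
Indices 4 through 9: 6 terms.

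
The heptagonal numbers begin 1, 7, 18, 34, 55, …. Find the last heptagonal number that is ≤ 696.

616

Solve n(5n−3)/2 ≤ 696 for integer n.
n = 16 gives 616 ≤ 696, while n = 17 gives 697 > 696; so the answer is 616.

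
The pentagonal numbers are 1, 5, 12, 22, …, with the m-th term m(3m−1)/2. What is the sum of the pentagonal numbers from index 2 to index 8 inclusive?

287

Σ i(3i−1)/2 = (3Σi² − Σi) / 2 over i = 2..8.
Σi = 36 − 1 = 35 and Σi² = 204 − 1 = 203.
(3·203 − 1·35) / 2 = 574/2 = 287.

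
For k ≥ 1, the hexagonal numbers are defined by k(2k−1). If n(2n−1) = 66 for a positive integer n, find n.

Set n(2n−1) = 66, giving 2n² − n − 66 = 0.
The discriminant is 1 + 8·66 = 529, and √529 = 23.
So n = (1 + 23) / 4 = 24/4 = 6.

6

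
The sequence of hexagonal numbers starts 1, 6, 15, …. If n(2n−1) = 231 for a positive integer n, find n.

Set n(2n−1) = 231, giving 2n² − n − 231 = 0.
So n = (1 + 43) / 4 = 44/4 = 11.

11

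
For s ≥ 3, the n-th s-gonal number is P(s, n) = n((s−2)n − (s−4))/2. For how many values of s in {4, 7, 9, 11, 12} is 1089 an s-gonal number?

2

s = 4: P(4, 33) = 1089. ✓
s = 7: P(7, 21) = 1071 and P(7, 22) = 1177; 1089 is not s-gonal.
s = 9: P(9, 18) = 1089. ✓
s = 11: P(11, 15) = 960 and P(11, 16) = 1096; 1089 is not s-gonal.
s = 12: P(12, 15) = 1065 and P(12, 16) = 1216; 1089 is not s-gonal.
Hits: s ∈ {4, 9} → 2.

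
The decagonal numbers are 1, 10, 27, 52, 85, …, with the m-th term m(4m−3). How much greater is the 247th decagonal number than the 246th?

Consecutive decagonal numbers differ by 8n − 7: here 8·247 − 7 = 1969.

1969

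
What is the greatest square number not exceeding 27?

Solve n² ≤ 27 for integer n.
n = 5 gives 25 ≤ 27, while n = 6 gives 36 > 27; so the answer is 25.

25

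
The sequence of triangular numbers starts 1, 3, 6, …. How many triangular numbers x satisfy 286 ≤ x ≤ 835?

The n-th triangular number is n(n+1)/2.
Smallest index with value ≥ 286: n = 24 (giving 300).
Largest index with value ≤ 835: n = 40 (giving 820).
Indices 24 through 40: 17 terms.

17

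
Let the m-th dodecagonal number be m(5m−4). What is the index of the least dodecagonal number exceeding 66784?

116

Solve n(5n−4) > 66784 for integer n.
The largest n with value ≤ 66784 is 115 (since 65665 ≤ 66784 < 66816), so the first above is n = 116, value 66816.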